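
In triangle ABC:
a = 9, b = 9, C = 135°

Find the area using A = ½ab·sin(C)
A = ½·a·b·sin(C) = ½·9·9·sin(135°)
sin(135°) ≈ 0.707107
A ≈ ½·81·0.707107 = 40.5·0.707107 ≈ 28.6378

Area = 28.64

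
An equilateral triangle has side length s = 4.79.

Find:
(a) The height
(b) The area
(a) The height splits the triangle into two 30-60-90 halves: h = s·√3/2 = 4.79·1.73205/2 ≈ 8.29652/2 ≈ 4.14826
(b) Area = (√3/4)·s² = (√3/4)·4.79² = (√3/4)·22.9441 ≈ 0.433013·22.9441 ≈ 9.93509

Height = 4.148, Area = 9.935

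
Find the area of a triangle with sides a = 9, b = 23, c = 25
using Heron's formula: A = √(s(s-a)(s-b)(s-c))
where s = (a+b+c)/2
s = (9 + 23 + 25)/2 = 57/2 = 28.5
s − a = 19.5, s − b = 5.5, s − c = 3.5
s(s−a)(s−b)(s−c) = 28.5·19.5·5.5·3.5 = 10698.1875
Area = √10698.1875 ≈ 103.432

s = 28.5, Area = 103.4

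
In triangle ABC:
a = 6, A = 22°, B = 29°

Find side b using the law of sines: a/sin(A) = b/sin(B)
a/sin(A) = b/sin(B)  ⇒  b = a·sin(B)/sin(A) = 6·sin(29°)/sin(22°)
sin(29°) ≈ 0.48481, sin(22°) ≈ 0.374607
b ≈ 6·0.48481/0.374607 ≈ 2.90886/0.374607 ≈ 7.7651

b = 7.765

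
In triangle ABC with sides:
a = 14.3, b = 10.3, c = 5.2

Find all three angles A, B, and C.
Law of cosines for each angle (a² = 204.49, b² = 106.09, c² = 27.04):
cos(A) = (b² + c² − a²)/(2bc) = (106.09 + 27.04 − 204.49)/(2·10.3·5.2) = -71.36/107.12 ≈ -0.666169  ⇒  A ≈ 131.772°
cos(B) = (a² + c² − b²)/(2ac) = (204.49 + 27.04 − 106.09)/(2·14.3·5.2) = 125.44/148.72 ≈ 0.843464  ⇒  B ≈ 32.4922°
cos(C) = (a² + b² − c²)/(2ab) = (204.49 + 106.09 − 27.04)/(2·14.3·10.3) = 283.54/294.58 ≈ 0.962523  ⇒  C ≈ 15.7357°
Check: A + B + C ≈ 180°

A = 131.8°, B = 32.49°, C = 15.74°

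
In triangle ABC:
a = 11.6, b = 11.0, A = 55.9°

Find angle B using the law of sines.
a/sin(A) = b/sin(B)  ⇒  sin(B) = b·sin(A)/a = 11.0·sin(55.9°)/11.6
sin(55.9°) ≈ 0.82806
sin(B) ≈ 11.0·0.82806/11.6 ≈ 9.10866/11.6 ≈ 0.78523
B = arcsin(0.78523) ≈ 51.7419°
(Since b ≤ a we need B ≤ A, so the obtuse alternative 180° − 51.7419° ≈ 128.258° is rejected.)

B = 51.74°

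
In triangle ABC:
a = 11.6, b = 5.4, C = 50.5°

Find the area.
Two sides and the included angle (SAS): A = ½·a·b·sin(C) = ½·11.6·5.4·sin(50.5°)
sin(50.5°) ≈ 0.771625
A ≈ ½·62.64·0.771625 = 31.32·0.771625 ≈ 24.1673

Area = 24.17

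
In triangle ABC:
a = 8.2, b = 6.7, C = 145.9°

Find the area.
Two sides and the included angle (SAS): A = ½·a·b·sin(C) = ½·8.2·6.7·sin(145.9°)
sin(145.9°) ≈ 0.560639
A ≈ ½·54.94·0.560639 = 27.47·0.560639 ≈ 15.4008

Area = 15.4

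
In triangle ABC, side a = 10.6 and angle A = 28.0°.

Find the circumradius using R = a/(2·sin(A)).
R = a/(2·sin(A)) = 10.6/(2·sin(28.0°))
sin(28.0°) ≈ 0.469472
R ≈ 10.6/(2·0.469472) = 10.6/0.938943 ≈ 11.2893

R = 11.29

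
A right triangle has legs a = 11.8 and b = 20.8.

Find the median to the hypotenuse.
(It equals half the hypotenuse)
Hypotenuse c = √(a² + b²) = √(139.24 + 432.64) = √571.88 ≈ 23.914
Median to hypotenuse = c/2 ≈ 23.914/2 ≈ 11.957

Median = 11.96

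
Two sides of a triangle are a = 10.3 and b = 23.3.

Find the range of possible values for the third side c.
Triangle inequality: |a − b| < c < a + b
|a − b| = |10.3 − 23.3| = 13
a + b = 10.3 + 23.3 = 33.6

13 < c < 33.6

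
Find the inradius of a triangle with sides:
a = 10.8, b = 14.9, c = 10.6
r = Area/s where s is the semi-perimeter.
s = (10.8 + 14.9 + 10.6)/2 = 36.3/2 = 18.15
Area = √(s(s−a)(s−b)(s−c)) = √(18.15·7.35·3.25·7.55) ≈ √3273.36 ≈ 57.2133
r ≈ 57.2133/18.15 ≈ 3.15225

r = 3.152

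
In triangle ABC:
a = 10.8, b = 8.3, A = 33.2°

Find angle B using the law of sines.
a/sin(A) = b/sin(B)  ⇒  sin(B) = b·sin(A)/a = 8.3·sin(33.2°)/10.8
sin(33.2°) ≈ 0.547563
sin(B) ≈ 8.3·0.547563/10.8 ≈ 4.54477/10.8 ≈ 0.420812
B = arcsin(0.420812) ≈ 24.8859°
(Since b ≤ a we need B ≤ A, so the obtuse alternative 180° − 24.8859° ≈ 155.114° is rejected.)

B = 24.89°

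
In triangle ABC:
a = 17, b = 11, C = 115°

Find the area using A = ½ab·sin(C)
A = ½·a·b·sin(C) = ½·17·11·sin(115°)
sin(115°) ≈ 0.906308
A ≈ ½·187·0.906308 = 93.5·0.906308 ≈ 84.7398

Area = 84.74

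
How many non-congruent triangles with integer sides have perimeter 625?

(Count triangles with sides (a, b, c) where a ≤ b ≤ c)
Let a ≤ b ≤ c with a + b + c = 625. The only binding inequality is a + b > c, i.e. 625 − c > c, so c < 625/2; and c ≥ 625/3 since c is the largest side.
So 209 ≤ c ≤ 312. For each c, b runs from ⌈(625 − c)/2⌉ up to c (then a = 625 − b − c satisfies 1 ≤ a ≤ b automatically), giving c − ⌈(625 − c)/2⌉ + 1 choices.
Summing over c: 2 + 3 + 5 + 6 + … + 155 + 156  (104 terms, c = 209, …, 312) = 8216
Check (closed form: nearest integer to p²/48 for even p, (p+3)²/48 for odd p): (625+3)²/48 = 628²/48 = 394384/48 ≈ 8216.33 → 8216

8216 triangles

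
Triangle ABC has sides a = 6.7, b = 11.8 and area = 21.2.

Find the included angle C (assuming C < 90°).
Area = ½·a·b·sin(C)  ⇒  sin(C) = 2·Area/(a·b) = 2·21.2/(6.7·11.8) = 42.4/79.06 ≈ 0.536302
C = arcsin(0.536302) ≈ 32.4322° (taking the acute solution since C < 90°)

C = 32.43°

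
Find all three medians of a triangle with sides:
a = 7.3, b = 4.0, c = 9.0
Median formula: m_a = ½√(2b² + 2c² − a²) (and cyclically). a² = 53.29, b² = 16, c² = 81.
m_a = ½√(2·16 + 2·81 − 53.29) = ½√140.71 ≈ ½·11.8621 ≈ 5.93106
m_b = ½√(2·53.29 + 2·81 − 16) = ½√252.58 ≈ ½·15.8928 ≈ 7.94638
m_c = ½√(2·53.29 + 2·16 − 81) = ½√57.58 ≈ ½·7.58815 ≈ 3.79407

m_a = 5.931, m_b = 7.946, m_c = 3.794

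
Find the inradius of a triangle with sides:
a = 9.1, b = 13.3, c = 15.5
r = Area/s where s is the semi-perimeter.
s = (9.1 + 13.3 + 15.5)/2 = 37.9/2 = 18.95
Area = √(s(s−a)(s−b)(s−c)) = √(18.95·9.85·5.65·3.45) ≈ √3638.42 ≈ 60.3193
r ≈ 60.3193/18.95 ≈ 3.18308

r = 3.183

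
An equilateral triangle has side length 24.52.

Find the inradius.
r = Area/s with s the semi-perimeter.
Area = (√3/4)·24.52² = (√3/4)·601.2304 ≈ 0.433013·601.2304 ≈ 260.34
s = 3·24.52/2 = 36.78
r ≈ 260.34/36.78 ≈ 7.07831
(Equivalently r = side/(2√3) = 24.52/3.4641 ≈ 7.07831.)

r = 7.078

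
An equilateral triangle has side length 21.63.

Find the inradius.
r = Area/s with s the semi-perimeter.
Area = (√3/4)·21.63² = (√3/4)·467.8569 ≈ 0.433013·467.8569 ≈ 202.588
s = 3·21.63/2 = 32.445
r ≈ 202.588/32.445 ≈ 6.24404
(Equivalently r = side/(2√3) = 21.63/3.4641 ≈ 6.24404.)

r = 6.244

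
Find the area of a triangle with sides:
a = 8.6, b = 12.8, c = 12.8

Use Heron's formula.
s = (8.6 + 12.8 + 12.8)/2 = 34.2/2 = 17.1
s − a = 8.5, s − b = 4.3, s − c = 4.3
s(s−a)(s−b)(s−c) = 17.1·8.5·4.3·4.3 ≈ 2687.52
Area = √2687.52 ≈ 51.8413

Area = 51.84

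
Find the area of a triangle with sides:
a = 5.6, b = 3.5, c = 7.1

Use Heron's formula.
s = (5.6 + 3.5 + 7.1)/2 = 16.2/2 = 8.1
s − a = 2.5, s − b = 4.6, s − c = 1
s(s−a)(s−b)(s−c) = 8.1·2.5·4.6·1 ≈ 93.15
Area = √93.15 ≈ 9.65142

Area = 9.651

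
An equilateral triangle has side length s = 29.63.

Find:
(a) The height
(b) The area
(a) The height splits the triangle into two 30-60-90 halves: h = s·√3/2 = 29.63·1.73205/2 ≈ 51.3207/2 ≈ 25.6603
(b) Area = (√3/4)·s² = (√3/4)·29.63² = (√3/4)·877.9369 ≈ 0.433013·877.9369 ≈ 380.158

Height = 25.66, Area = 380.2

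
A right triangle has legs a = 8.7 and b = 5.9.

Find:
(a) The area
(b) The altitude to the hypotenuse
(a) The legs are perpendicular, so Area = ½·a·b = ½·8.7·5.9 = ½·51.33 = 25.665
(b) Hypotenuse c = √(a² + b²) = √(75.69 + 34.81) = √110.5 ≈ 10.5119
    Area = ½·c·h_c  ⇒  h_c = 2·Area/c = 51.33/10.5119 ≈ 4.88304

Area = 25.665, h_c = 4.883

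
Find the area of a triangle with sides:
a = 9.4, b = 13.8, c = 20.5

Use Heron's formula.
s = (9.4 + 13.8 + 20.5)/2 = 43.7/2 = 21.85
s − a = 12.45, s − b = 8.05, s − c = 1.35
s(s−a)(s−b)(s−c) = 21.85·12.45·8.05·1.35 ≈ 2956.31
Area = √2956.31 ≈ 54.372

Area = 54.37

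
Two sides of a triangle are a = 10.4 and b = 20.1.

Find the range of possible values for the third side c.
Triangle inequality: |a − b| < c < a + b
|a − b| = |10.4 − 20.1| = 9.7
a + b = 10.4 + 20.1 = 30.5

9.7 < c < 30.5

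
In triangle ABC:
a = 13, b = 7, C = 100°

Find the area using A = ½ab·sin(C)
A = ½·a·b·sin(C) = ½·13·7·sin(100°)
sin(100°) ≈ 0.984808
A ≈ ½·91·0.984808 = 45.5·0.984808 ≈ 44.8088

Area = 44.81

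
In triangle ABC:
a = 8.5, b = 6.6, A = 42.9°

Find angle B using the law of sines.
a/sin(A) = b/sin(B)  ⇒  sin(B) = b·sin(A)/a = 6.6·sin(42.9°)/8.5
sin(42.9°) ≈ 0.680721
sin(B) ≈ 6.6·0.680721/8.5 ≈ 4.49276/8.5 ≈ 0.52856
B = arcsin(0.52856) ≈ 31.9082°
(Since b ≤ a we need B ≤ A, so the obtuse alternative 180° − 31.9082° ≈ 148.092° is rejected.)

B = 31.91°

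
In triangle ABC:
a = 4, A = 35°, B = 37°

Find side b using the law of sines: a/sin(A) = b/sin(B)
a/sin(A) = b/sin(B)  ⇒  b = a·sin(B)/sin(A) = 4·sin(37°)/sin(35°)
sin(37°) ≈ 0.601815, sin(35°) ≈ 0.573576
b ≈ 4·0.601815/0.573576 ≈ 2.40726/0.573576 ≈ 4.19693

b = 4.197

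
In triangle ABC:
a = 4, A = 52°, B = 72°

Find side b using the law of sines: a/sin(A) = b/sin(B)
a/sin(A) = b/sin(B)  ⇒  b = a·sin(B)/sin(A) = 4·sin(72°)/sin(52°)
sin(72°) ≈ 0.951057, sin(52°) ≈ 0.788011
b ≈ 4·0.951057/0.788011 ≈ 3.80423/0.788011 ≈ 4.82763

b = 4.828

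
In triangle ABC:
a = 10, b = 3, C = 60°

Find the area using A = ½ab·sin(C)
A = ½·a·b·sin(C) = ½·10·3·sin(60°)
sin(60°) ≈ 0.866025
A ≈ ½·30·0.866025 = 15·0.866025 ≈ 12.9904

Area = 12.99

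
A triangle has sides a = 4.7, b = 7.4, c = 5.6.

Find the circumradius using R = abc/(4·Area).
First find the area with Heron's formula.
s = (4.7 + 7.4 + 5.6)/2 = 8.85
Area = √(s(s−a)(s−b)(s−c)) = √(8.85·4.15·1.45·3.25) ≈ √173.078 ≈ 13.1559
abc = 4.7·7.4·5.6 = 194.768
R = abc/(4·Area) ≈ 194.768/(4·13.1559) = 194.768/52.6237 ≈ 3.70115

R = 3.701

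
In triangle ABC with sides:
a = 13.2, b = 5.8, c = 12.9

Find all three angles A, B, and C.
Law of cosines for each angle (a² = 174.24, b² = 33.64, c² = 166.41):
cos(A) = (b² + c² − a²)/(2bc) = (33.64 + 166.41 − 174.24)/(2·5.8·12.9) = 25.81/149.64 ≈ 0.172481  ⇒  A ≈ 80.0679°
cos(B) = (a² + c² − b²)/(2ac) = (174.24 + 166.41 − 33.64)/(2·13.2·12.9) = 307.01/340.56 ≈ 0.901486  ⇒  B ≈ 25.6459°
cos(C) = (a² + b² − c²)/(2ab) = (174.24 + 33.64 − 166.41)/(2·13.2·5.8) = 41.47/153.12 ≈ 0.270833  ⇒  C ≈ 74.2861°
Check: A + B + C ≈ 180°

A = 80.07°, B = 25.65°, C = 74.29°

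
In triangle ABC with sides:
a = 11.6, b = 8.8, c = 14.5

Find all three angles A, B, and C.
Law of cosines for each angle (a² = 134.56, b² = 77.44, c² = 210.25):
cos(A) = (b² + c² − a²)/(2bc) = (77.44 + 210.25 − 134.56)/(2·8.8·14.5) = 153.13/255.2 ≈ 0.600039  ⇒  A ≈ 53.1273°
cos(B) = (a² + c² − b²)/(2ac) = (134.56 + 210.25 − 77.44)/(2·11.6·14.5) = 267.37/336.4 ≈ 0.794798  ⇒  B ≈ 37.3638°
cos(C) = (a² + b² − c²)/(2ab) = (134.56 + 77.44 − 210.25)/(2·11.6·8.8) = 1.75/204.16 ≈ 0.00857171  ⇒  C ≈ 89.5089°
Check: A + B + C ≈ 180°

A = 53.13°, B = 37.36°, C = 89.51°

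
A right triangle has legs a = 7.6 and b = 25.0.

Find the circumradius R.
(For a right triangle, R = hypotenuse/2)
Hypotenuse c = √(a² + b²) = √(57.76 + 625) = √682.76 ≈ 26.1297
R = c/2 ≈ 26.1297/2 ≈ 13.0648

R = 13.06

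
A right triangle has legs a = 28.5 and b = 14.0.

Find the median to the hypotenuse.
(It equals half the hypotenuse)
Hypotenuse c = √(a² + b²) = √(812.25 + 196) = √1008.25 ≈ 31.753
Median to hypotenuse = c/2 ≈ 31.753/2 ≈ 15.8765

Median = 15.88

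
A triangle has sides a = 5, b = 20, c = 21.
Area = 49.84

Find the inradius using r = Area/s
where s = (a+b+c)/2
s = (5 + 20 + 21)/2 = 46/2 = 23
r = Area/s = 49.84/23 ≈ 2.16696

r = 2.167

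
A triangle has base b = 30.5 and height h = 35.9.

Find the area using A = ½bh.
A = ½·b·h = ½·30.5·35.9 = ½·1094.95 = 547.475

Area = 547.475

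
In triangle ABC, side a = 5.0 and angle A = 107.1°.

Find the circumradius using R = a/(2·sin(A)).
R = a/(2·sin(A)) = 5.0/(2·sin(107.1°))
sin(107.1°) ≈ 0.955793
R ≈ 5.0/(2·0.955793) = 5.0/1.91159 ≈ 2.61563

R = 2.616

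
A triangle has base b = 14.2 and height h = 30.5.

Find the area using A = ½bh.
A = ½·b·h = ½·14.2·30.5 = ½·433.1 = 216.55

Area = 216.55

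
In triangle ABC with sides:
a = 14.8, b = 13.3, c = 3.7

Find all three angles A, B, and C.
Law of cosines for each angle (a² = 219.04, b² = 176.89, c² = 13.69):
cos(A) = (b² + c² − a²)/(2bc) = (176.89 + 13.69 − 219.04)/(2·13.3·3.7) = -28.46/98.42 ≈ -0.289169  ⇒  A ≈ 106.808°
cos(B) = (a² + c² − b²)/(2ac) = (219.04 + 13.69 − 176.89)/(2·14.8·3.7) = 55.84/109.52 ≈ 0.509861  ⇒  B ≈ 59.3454°
cos(C) = (a² + b² − c²)/(2ab) = (219.04 + 176.89 − 13.69)/(2·14.8·13.3) = 382.24/393.68 ≈ 0.970941  ⇒  C ≈ 13.8464°
Check: A + B + C ≈ 180°

A = 106.8°, B = 59.35°, C = 13.85°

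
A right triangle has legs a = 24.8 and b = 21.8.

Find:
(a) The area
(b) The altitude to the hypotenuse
(a) The legs are perpendicular, so Area = ½·a·b = ½·24.8·21.8 = ½·540.64 = 270.32
(b) Hypotenuse c = √(a² + b²) = √(615.04 + 475.24) = √1090.28 ≈ 33.0194
    Area = ½·c·h_c  ⇒  h_c = 2·Area/c = 540.64/33.0194 ≈ 16.3734

Area = 270.32, h_c = 16.37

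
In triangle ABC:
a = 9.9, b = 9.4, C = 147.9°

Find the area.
Two sides and the included angle (SAS): A = ½·a·b·sin(C) = ½·9.9·9.4·sin(147.9°)
sin(147.9°) ≈ 0.531399
A ≈ ½·93.06·0.531399 = 46.53·0.531399 ≈ 24.726

Area = 24.73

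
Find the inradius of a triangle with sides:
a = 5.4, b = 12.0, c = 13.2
r = Area/s where s is the semi-perimeter.
s = (5.4 + 12.0 + 13.2)/2 = 30.6/2 = 15.3
Area = √(s(s−a)(s−b)(s−c)) = √(15.3·9.9·3.3·2.1) ≈ √1049.69 ≈ 32.3989
r ≈ 32.3989/15.3 ≈ 2.11757

r = 2.118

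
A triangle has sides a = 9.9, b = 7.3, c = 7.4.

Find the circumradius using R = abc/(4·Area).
First find the area with Heron's formula.
s = (9.9 + 7.3 + 7.4)/2 = 12.3
Area = √(s(s−a)(s−b)(s−c)) = √(12.3·2.4·5·4.9) ≈ √723.24 ≈ 26.8931
abc = 9.9·7.3·7.4 = 534.798
R = abc/(4·Area) ≈ 534.798/(4·26.8931) = 534.798/107.572 ≈ 4.97151

R = 4.972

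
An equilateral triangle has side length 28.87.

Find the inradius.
r = Area/s with s the semi-perimeter.
Area = (√3/4)·28.87² = (√3/4)·833.4769 ≈ 0.433013·833.4769 ≈ 360.906
s = 3·28.87/2 = 43.305
r ≈ 360.906/43.305 ≈ 8.33405
(Equivalently r = side/(2√3) = 28.87/3.4641 ≈ 8.33405.)

r = 8.334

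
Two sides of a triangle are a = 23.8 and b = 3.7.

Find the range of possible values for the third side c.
Triangle inequality: |a − b| < c < a + b
|a − b| = |23.8 − 3.7| = 20.1
a + b = 23.8 + 3.7 = 27.5

20.1 < c < 27.5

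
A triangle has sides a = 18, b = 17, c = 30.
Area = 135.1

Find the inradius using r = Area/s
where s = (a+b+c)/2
s = (18 + 17 + 30)/2 = 65/2 = 32.5
r = Area/s = 135.1/32.5 ≈ 4.15692

r = 4.157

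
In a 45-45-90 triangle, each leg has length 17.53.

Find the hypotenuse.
In a 45-45-90 triangle the sides are in ratio 1 : 1 : √2, so hypotenuse = leg·√2.
Hypotenuse = 17.53·√2 ≈ 17.53·1.41421 ≈ 24.7912

Hypotenuse = 17.53√2 = 24.79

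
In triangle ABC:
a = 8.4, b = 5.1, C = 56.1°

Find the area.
Two sides and the included angle (SAS): A = ½·a·b·sin(C) = ½·8.4·5.1·sin(56.1°)
sin(56.1°) ≈ 0.830012
A ≈ ½·42.84·0.830012 = 21.42·0.830012 ≈ 17.7789

Area = 17.78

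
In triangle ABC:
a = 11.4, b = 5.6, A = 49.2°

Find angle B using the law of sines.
a/sin(A) = b/sin(B)  ⇒  sin(B) = b·sin(A)/a = 5.6·sin(49.2°)/11.4
sin(49.2°) ≈ 0.756995
sin(B) ≈ 5.6·0.756995/11.4 ≈ 4.23917/11.4 ≈ 0.371857
B = arcsin(0.371857) ≈ 21.8302°
(Since b ≤ a we need B ≤ A, so the obtuse alternative 180° − 21.8302° ≈ 158.17° is rejected.)

B = 21.83°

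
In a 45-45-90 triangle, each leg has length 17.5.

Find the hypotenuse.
In a 45-45-90 triangle the sides are in ratio 1 : 1 : √2, so hypotenuse = leg·√2.
Hypotenuse = 17.5·√2 ≈ 17.5·1.41421 ≈ 24.7487

Hypotenuse = 17.5√2 = 24.75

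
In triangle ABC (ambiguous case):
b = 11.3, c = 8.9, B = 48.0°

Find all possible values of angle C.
b/sin(B) = c/sin(C)  ⇒  sin(C) = c·sin(B)/b = 8.9·sin(48.0°)/11.3
sin(48.0°) ≈ 0.743145
sin(C) ≈ 8.9·0.743145/11.3 ≈ 6.61399/11.3 ≈ 0.585309
Candidate 1: C₁ = arcsin(0.585309) ≈ 35.8248°  →  A = 180° − 48.0° − 35.8248° ≈ 96.1752° > 0, valid
Candidate 2: C₂ = 180° − C₁ ≈ 144.175°  →  A = 180° − 48.0° − 144.175° ≈ -12.1752° ≤ 0, not a valid triangle

C = 35.82° (one solution)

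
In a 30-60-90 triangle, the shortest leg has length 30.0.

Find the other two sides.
In a 30-60-90 triangle the sides are in ratio 1 : √3 : 2 (short leg : long leg : hypotenuse).
Long leg = 30.0·√3 ≈ 30.0·1.73205 ≈ 51.9615
Hypotenuse = 2·30.0 = 60

Long leg = 30.0√3 = 51.96, Hypotenuse = 60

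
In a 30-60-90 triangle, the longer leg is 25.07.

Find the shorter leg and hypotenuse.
In a 30-60-90 triangle the sides are in ratio 1 : √3 : 2, so short leg = long leg/√3 and hypotenuse = 2·(short leg).
Short leg = 25.07/√3 ≈ 25.07/1.73205 ≈ 14.4742
Hypotenuse = 2·14.4742 ≈ 28.9483

Short leg = 14.47, Hypotenuse = 28.95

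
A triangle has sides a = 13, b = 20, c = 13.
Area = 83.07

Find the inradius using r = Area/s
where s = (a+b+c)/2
s = (13 + 20 + 13)/2 = 46/2 = 23
r = Area/s = 83.07/23 ≈ 3.61174

r = 3.612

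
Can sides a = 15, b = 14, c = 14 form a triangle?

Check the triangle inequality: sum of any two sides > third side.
a + b vs c: 15 + 14 = 29 > 14  ✓
a + c vs b: 15 + 14 = 29 > 14  ✓
b + c vs a: 14 + 14 = 28 > 15  ✓

Yes, triangle inequality satisfied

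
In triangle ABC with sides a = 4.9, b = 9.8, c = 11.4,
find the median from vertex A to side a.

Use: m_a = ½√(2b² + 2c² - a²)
m_a = ½√(2·9.8² + 2·11.4² − 4.9²) = ½√(2·96.04 + 2·129.96 − 24.01) = ½√(192.08 + 259.92 − 24.01) = ½√427.99
√427.99 ≈ 20.6879, so m_a ≈ 10.344

m_a = 10.34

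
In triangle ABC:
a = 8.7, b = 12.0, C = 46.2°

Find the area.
Two sides and the included angle (SAS): A = ½·a·b·sin(C) = ½·8.7·12.0·sin(46.2°)
sin(46.2°) ≈ 0.72176
A ≈ ½·104.4·0.72176 = 52.2·0.72176 ≈ 37.6759

Area = 37.68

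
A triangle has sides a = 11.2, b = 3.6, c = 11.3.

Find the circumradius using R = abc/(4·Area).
First find the area with Heron's formula.
s = (11.2 + 3.6 + 11.3)/2 = 13.05
Area = √(s(s−a)(s−b)(s−c)) = √(13.05·1.85·9.45·1.75) ≈ √399.257 ≈ 19.9814
abc = 11.2·3.6·11.3 = 455.616
R = abc/(4·Area) ≈ 455.616/(4·19.9814) = 455.616/79.9256 ≈ 5.7005

R = 5.7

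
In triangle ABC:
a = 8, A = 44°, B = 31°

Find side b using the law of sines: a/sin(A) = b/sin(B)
a/sin(A) = b/sin(B)  ⇒  b = a·sin(B)/sin(A) = 8·sin(31°)/sin(44°)
sin(31°) ≈ 0.515038, sin(44°) ≈ 0.694658
b ≈ 8·0.515038/0.694658 ≈ 4.1203/0.694658 ≈ 5.93141

b = 5.931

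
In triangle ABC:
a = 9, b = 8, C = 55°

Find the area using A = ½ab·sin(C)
A = ½·a·b·sin(C) = ½·9·8·sin(55°)
sin(55°) ≈ 0.819152
A ≈ ½·72·0.819152 = 36·0.819152 ≈ 29.4895

Area = 29.49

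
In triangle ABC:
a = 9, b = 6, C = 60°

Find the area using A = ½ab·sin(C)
A = ½·a·b·sin(C) = ½·9·6·sin(60°)
sin(60°) ≈ 0.866025
A ≈ ½·54·0.866025 = 27·0.866025 ≈ 23.3827

Area = 23.38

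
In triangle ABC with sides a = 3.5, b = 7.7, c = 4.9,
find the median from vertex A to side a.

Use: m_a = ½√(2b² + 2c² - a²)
m_a = ½√(2·7.7² + 2·4.9² − 3.5²) = ½√(2·59.29 + 2·24.01 − 12.25) = ½√(118.58 + 48.02 − 12.25) = ½√154.35
√154.35 ≈ 12.4238, so m_a ≈ 6.21188

m_a = 6.212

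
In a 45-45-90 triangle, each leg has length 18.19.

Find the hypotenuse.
In a 45-45-90 triangle the sides are in ratio 1 : 1 : √2, so hypotenuse = leg·√2.
Hypotenuse = 18.19·√2 ≈ 18.19·1.41421 ≈ 25.7245

Hypotenuse = 18.19√2 = 25.72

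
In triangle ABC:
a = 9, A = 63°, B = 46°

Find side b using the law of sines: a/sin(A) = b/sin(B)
a/sin(A) = b/sin(B)  ⇒  b = a·sin(B)/sin(A) = 9·sin(46°)/sin(63°)
sin(46°) ≈ 0.71934, sin(63°) ≈ 0.891007
b ≈ 9·0.71934/0.891007 ≈ 6.47406/0.891007 ≈ 7.26601

b = 7.266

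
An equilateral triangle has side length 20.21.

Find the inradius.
r = Area/s with s the semi-perimeter.
Area = (√3/4)·20.21² = (√3/4)·408.4441 ≈ 0.433013·408.4441 ≈ 176.861
s = 3·20.21/2 = 30.315
r ≈ 176.861/30.315 ≈ 5.83412
(Equivalently r = side/(2√3) = 20.21/3.4641 ≈ 5.83412.)

r = 5.834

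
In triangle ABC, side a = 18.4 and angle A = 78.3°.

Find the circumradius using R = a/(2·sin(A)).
R = a/(2·sin(A)) = 18.4/(2·sin(78.3°))
sin(78.3°) ≈ 0.979223
R ≈ 18.4/(2·0.979223) = 18.4/1.95845 ≈ 9.39521

R = 9.395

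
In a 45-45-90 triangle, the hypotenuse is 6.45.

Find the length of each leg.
In a 45-45-90 triangle hypotenuse = leg·√2, so leg = hypotenuse/√2.
Leg = 6.45/√2 ≈ 6.45/1.41421 ≈ 4.56084

Each leg = 4.561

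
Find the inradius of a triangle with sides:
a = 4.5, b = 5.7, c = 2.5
r = Area/s where s is the semi-perimeter.
s = (4.5 + 5.7 + 2.5)/2 = 12.7/2 = 6.35
Area = √(s(s−a)(s−b)(s−c)) = √(6.35·1.85·0.65·3.85) ≈ √29.3981 ≈ 5.422
r ≈ 5.422/6.35 ≈ 0.853859

r = 0.8539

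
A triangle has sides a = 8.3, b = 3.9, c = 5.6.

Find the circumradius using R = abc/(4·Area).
First find the area with Heron's formula.
s = (8.3 + 3.9 + 5.6)/2 = 8.9
Area = √(s(s−a)(s−b)(s−c)) = √(8.9·0.6·5·3.3) ≈ √88.11 ≈ 9.38669
abc = 8.3·3.9·5.6 = 181.272
R = abc/(4·Area) ≈ 181.272/(4·9.38669) = 181.272/37.5468 ≈ 4.8279

R = 4.828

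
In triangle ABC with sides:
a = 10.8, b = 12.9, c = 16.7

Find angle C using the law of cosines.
c² = a² + b² − 2ab·cos(C)  ⇒  cos(C) = (a² + b² − c²)/(2ab)
cos(C) = (10.8² + 12.9² − 16.7²)/(2·10.8·12.9) = (116.64 + 166.41 − 278.89)/278.64 = 4.16/278.64 ≈ 0.0149297
C = arccos(0.0149297) ≈ 89.1446°

C = 89.14°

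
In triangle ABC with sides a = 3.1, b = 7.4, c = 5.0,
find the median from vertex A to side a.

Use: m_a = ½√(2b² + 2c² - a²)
m_a = ½√(2·7.4² + 2·5.0² − 3.1²) = ½√(2·54.76 + 2·25 − 9.61) = ½√(109.52 + 50 − 9.61) = ½√149.91
√149.91 ≈ 12.2438, so m_a ≈ 6.12189

m_a = 6.122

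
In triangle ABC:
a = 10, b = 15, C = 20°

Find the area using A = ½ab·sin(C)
A = ½·a·b·sin(C) = ½·10·15·sin(20°)
sin(20°) ≈ 0.34202
A ≈ ½·150·0.34202 = 75·0.34202 ≈ 25.6515

Area = 25.65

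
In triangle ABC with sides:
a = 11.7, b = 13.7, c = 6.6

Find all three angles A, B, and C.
Law of cosines for each angle (a² = 136.89, b² = 187.69, c² = 43.56):
cos(A) = (b² + c² − a²)/(2bc) = (187.69 + 43.56 − 136.89)/(2·13.7·6.6) = 94.36/180.84 ≈ 0.521787  ⇒  A ≈ 58.5478°
cos(B) = (a² + c² − b²)/(2ac) = (136.89 + 43.56 − 187.69)/(2·11.7·6.6) = -7.24/154.44 ≈ -0.046879  ⇒  B ≈ 92.687°
cos(C) = (a² + b² − c²)/(2ab) = (136.89 + 187.69 − 43.56)/(2·11.7·13.7) = 281.02/320.58 ≈ 0.876599  ⇒  C ≈ 28.7653°
Check: A + B + C ≈ 180°

A = 58.55°, B = 92.69°, C = 28.77°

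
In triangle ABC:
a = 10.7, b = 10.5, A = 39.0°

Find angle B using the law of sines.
a/sin(A) = b/sin(B)  ⇒  sin(B) = b·sin(A)/a = 10.5·sin(39.0°)/10.7
sin(39.0°) ≈ 0.62932
sin(B) ≈ 10.5·0.62932/10.7 ≈ 6.60786/10.7 ≈ 0.617557
B = arcsin(0.617557) ≈ 38.138°
(Since b ≤ a we need B ≤ A, so the obtuse alternative 180° − 38.138° ≈ 141.862° is rejected.)

B = 38.14°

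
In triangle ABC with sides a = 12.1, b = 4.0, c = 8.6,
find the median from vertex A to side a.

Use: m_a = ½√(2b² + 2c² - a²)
m_a = ½√(2·4.0² + 2·8.6² − 12.1²) = ½√(2·16 + 2·73.96 − 146.41) = ½√(32 + 147.92 − 146.41) = ½√33.51
√33.51 ≈ 5.78878, so m_a ≈ 2.89439

m_a = 2.894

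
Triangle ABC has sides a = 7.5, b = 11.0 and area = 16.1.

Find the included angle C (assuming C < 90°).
Area = ½·a·b·sin(C)  ⇒  sin(C) = 2·Area/(a·b) = 2·16.1/(7.5·11.0) = 32.2/82.5 ≈ 0.390303
C = arcsin(0.390303) ≈ 22.9734° (taking the acute solution since C < 90°)

C = 22.97°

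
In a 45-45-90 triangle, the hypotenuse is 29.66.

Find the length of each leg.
In a 45-45-90 triangle hypotenuse = leg·√2, so leg = hypotenuse/√2.
Leg = 29.66/√2 ≈ 29.66/1.41421 ≈ 20.9728

Each leg = 20.97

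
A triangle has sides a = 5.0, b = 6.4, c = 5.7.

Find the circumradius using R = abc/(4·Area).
First find the area with Heron's formula.
s = (5.0 + 6.4 + 5.7)/2 = 8.55
Area = √(s(s−a)(s−b)(s−c)) = √(8.55·3.55·2.15·2.85) ≈ √185.985 ≈ 13.6376
abc = 5.0·6.4·5.7 = 182.4
R = abc/(4·Area) ≈ 182.4/(4·13.6376) = 182.4/54.5505 ≈ 3.34369

R = 3.344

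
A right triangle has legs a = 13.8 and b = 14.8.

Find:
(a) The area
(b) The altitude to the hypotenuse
(a) The legs are perpendicular, so Area = ½·a·b = ½·13.8·14.8 = ½·204.24 = 102.12
(b) Hypotenuse c = √(a² + b²) = √(190.44 + 219.04) = √409.48 ≈ 20.2356
    Area = ½·c·h_c  ⇒  h_c = 2·Area/c = 204.24/20.2356 ≈ 10.0931

Area = 102.12, h_c = 10.09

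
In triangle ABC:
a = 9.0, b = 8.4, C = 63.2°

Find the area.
Two sides and the included angle (SAS): A = ½·a·b·sin(C) = ½·9.0·8.4·sin(63.2°)
sin(63.2°) ≈ 0.892586
A ≈ ½·75.6·0.892586 = 37.8·0.892586 ≈ 33.7397

Area = 33.74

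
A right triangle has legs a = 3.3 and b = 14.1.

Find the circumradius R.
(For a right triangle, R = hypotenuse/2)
Hypotenuse c = √(a² + b²) = √(10.89 + 198.81) = √209.7 ≈ 14.481
R = c/2 ≈ 14.481/2 ≈ 7.24051

R = 7.241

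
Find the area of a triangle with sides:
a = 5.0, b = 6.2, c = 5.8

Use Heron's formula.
s = (5.0 + 6.2 + 5.8)/2 = 17/2 = 8.5
s − a = 3.5, s − b = 2.3, s − c = 2.7
s(s−a)(s−b)(s−c) = 8.5·3.5·2.3·2.7 ≈ 184.748
Area = √184.748 ≈ 13.5922

Area = 13.59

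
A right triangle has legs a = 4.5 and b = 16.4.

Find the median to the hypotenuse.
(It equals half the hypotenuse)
Hypotenuse c = √(a² + b²) = √(20.25 + 268.96) = √289.21 ≈ 17.0062
Median to hypotenuse = c/2 ≈ 17.0062/2 ≈ 8.50309

Median = 8.503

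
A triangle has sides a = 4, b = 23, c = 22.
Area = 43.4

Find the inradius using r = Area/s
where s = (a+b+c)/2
s = (4 + 23 + 22)/2 = 49/2 = 24.5
r = Area/s = 43.4/24.5 ≈ 1.77143

r = 1.771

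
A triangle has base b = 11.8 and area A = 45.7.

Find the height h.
A = ½·b·h  ⇒  h = 2A/b = 2·45.7/11.8 = 91.4/11.8 ≈ 7.74576

h = 7.746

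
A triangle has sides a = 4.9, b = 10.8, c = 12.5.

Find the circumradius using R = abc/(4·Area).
First find the area with Heron's formula.
s = (4.9 + 10.8 + 12.5)/2 = 14.1
Area = √(s(s−a)(s−b)(s−c)) = √(14.1·9.2·3.3·1.6) ≈ √684.922 ≈ 26.171
abc = 4.9·10.8·12.5 = 661.5
R = abc/(4·Area) ≈ 661.5/(4·26.171) = 661.5/104.684 ≈ 6.31902

R = 6.319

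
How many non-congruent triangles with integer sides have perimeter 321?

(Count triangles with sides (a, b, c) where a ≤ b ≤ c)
Let a ≤ b ≤ c with a + b + c = 321. The only binding inequality is a + b > c, i.e. 321 − c > c, so c < 321/2; and c ≥ 321/3 since c is the largest side.
So 107 ≤ c ≤ 160. For each c, b runs from ⌈(321 − c)/2⌉ up to c (then a = 321 − b − c satisfies 1 ≤ a ≤ b automatically), giving c − ⌈(321 − c)/2⌉ + 1 choices.
Summing over c: 1 + 2 + 4 + 5 + … + 79 + 80  (54 terms, c = 107, …, 160) = 2187
Check (closed form: nearest integer to p²/48 for even p, (p+3)²/48 for odd p): (321+3)²/48 = 324²/48 = 104976/48 ≈ 2187.00 → 2187

2187 triangles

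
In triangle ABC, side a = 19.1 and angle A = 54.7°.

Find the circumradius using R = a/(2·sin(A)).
R = a/(2·sin(A)) = 19.1/(2·sin(54.7°))
sin(54.7°) ≈ 0.816138
R ≈ 19.1/(2·0.816138) = 19.1/1.63228 ≈ 11.7015

R = 11.7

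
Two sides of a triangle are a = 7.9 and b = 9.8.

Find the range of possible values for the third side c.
Triangle inequality: |a − b| < c < a + b
|a − b| = |7.9 − 9.8| = 1.9
a + b = 7.9 + 9.8 = 17.7

1.9 < c < 17.7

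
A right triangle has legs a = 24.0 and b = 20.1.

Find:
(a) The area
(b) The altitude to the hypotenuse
(a) The legs are perpendicular, so Area = ½·a·b = ½·24.0·20.1 = ½·482.4 = 241.2
(b) Hypotenuse c = √(a² + b²) = √(576 + 404.01) = √980.01 ≈ 31.3051
    Area = ½·c·h_c  ⇒  h_c = 2·Area/c = 482.4/31.3051 ≈ 15.4096

Area = 241.2, h_c = 15.41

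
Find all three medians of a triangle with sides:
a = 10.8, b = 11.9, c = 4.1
Median formula: m_a = ½√(2b² + 2c² − a²) (and cyclically). a² = 116.64, b² = 141.61, c² = 16.81.
m_a = ½√(2·141.61 + 2·16.81 − 116.64) = ½√200.2 ≈ ½·14.1492 ≈ 7.0746
m_b = ½√(2·116.64 + 2·16.81 − 141.61) = ½√125.29 ≈ ½·11.1933 ≈ 5.59665
m_c = ½√(2·116.64 + 2·141.61 − 16.81) = ½√499.69 ≈ ½·22.3537 ≈ 11.1769

m_a = 7.075, m_b = 5.597, m_c = 11.18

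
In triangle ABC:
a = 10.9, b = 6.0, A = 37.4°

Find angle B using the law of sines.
a/sin(A) = b/sin(B)  ⇒  sin(B) = b·sin(A)/a = 6.0·sin(37.4°)/10.9
sin(37.4°) ≈ 0.607376
sin(B) ≈ 6.0·0.607376/10.9 ≈ 3.64426/10.9 ≈ 0.334335
B = arcsin(0.334335) ≈ 19.5321°
(Since b ≤ a we need B ≤ A, so the obtuse alternative 180° − 19.5321° ≈ 160.468° is rejected.)

B = 19.53°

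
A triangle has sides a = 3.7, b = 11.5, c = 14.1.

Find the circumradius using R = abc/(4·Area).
First find the area with Heron's formula.
s = (3.7 + 11.5 + 14.1)/2 = 14.65
Area = √(s(s−a)(s−b)(s−c)) = √(14.65·10.95·3.15·0.55) ≈ √277.923 ≈ 16.671
abc = 3.7·11.5·14.1 = 599.955
R = abc/(4·Area) ≈ 599.955/(4·16.671) = 599.955/66.6841 ≈ 8.99697

R = 8.997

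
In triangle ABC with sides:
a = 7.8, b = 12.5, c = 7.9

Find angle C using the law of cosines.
c² = a² + b² − 2ab·cos(C)  ⇒  cos(C) = (a² + b² − c²)/(2ab)
cos(C) = (7.8² + 12.5² − 7.9²)/(2·7.8·12.5) = (60.84 + 156.25 − 62.41)/195 = 154.68/195 ≈ 0.793231
C = arccos(0.793231) ≈ 37.5115°

C = 37.51°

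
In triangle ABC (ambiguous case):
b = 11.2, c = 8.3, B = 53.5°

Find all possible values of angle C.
b/sin(B) = c/sin(C)  ⇒  sin(C) = c·sin(B)/b = 8.3·sin(53.5°)/11.2
sin(53.5°) ≈ 0.803857
sin(C) ≈ 8.3·0.803857/11.2 ≈ 6.67201/11.2 ≈ 0.595715
Candidate 1: C₁ = arcsin(0.595715) ≈ 36.5636°  →  A = 180° − 53.5° − 36.5636° ≈ 89.9364° > 0, valid
Candidate 2: C₂ = 180° − C₁ ≈ 143.436°  →  A = 180° − 53.5° − 143.436° ≈ -16.9364° ≤ 0, not a valid triangle

C = 36.56° (one solution)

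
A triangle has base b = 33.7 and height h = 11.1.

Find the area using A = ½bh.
A = ½·b·h = ½·33.7·11.1 = ½·374.07 = 187.035

Area = 187.035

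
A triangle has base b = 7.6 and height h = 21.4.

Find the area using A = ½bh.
A = ½·b·h = ½·7.6·21.4 = ½·162.64 = 81.32

Area = 81.32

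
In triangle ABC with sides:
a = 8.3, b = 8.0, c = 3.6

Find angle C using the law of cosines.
c² = a² + b² − 2ab·cos(C)  ⇒  cos(C) = (a² + b² − c²)/(2ab)
cos(C) = (8.3² + 8.0² − 3.6²)/(2·8.3·8.0) = (68.89 + 64 − 12.96)/132.8 = 119.93/132.8 ≈ 0.903087
C = arccos(0.903087) ≈ 25.4331°

C = 25.43°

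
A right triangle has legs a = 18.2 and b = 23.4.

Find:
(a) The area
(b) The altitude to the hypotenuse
(a) The legs are perpendicular, so Area = ½·a·b = ½·18.2·23.4 = ½·425.88 = 212.94
(b) Hypotenuse c = √(a² + b²) = √(331.24 + 547.56) = √878.8 ≈ 29.6446
    Area = ½·c·h_c  ⇒  h_c = 2·Area/c = 425.88/29.6446 ≈ 14.3662

Area = 212.94, h_c = 14.37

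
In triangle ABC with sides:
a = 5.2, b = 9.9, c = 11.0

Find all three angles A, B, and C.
Law of cosines for each angle (a² = 27.04, b² = 98.01, c² = 121):
cos(A) = (b² + c² − a²)/(2bc) = (98.01 + 121 − 27.04)/(2·9.9·11.0) = 191.97/217.8 ≈ 0.881405  ⇒  A ≈ 28.1877°
cos(B) = (a² + c² − b²)/(2ac) = (27.04 + 121 − 98.01)/(2·5.2·11.0) = 50.03/114.4 ≈ 0.437325  ⇒  B ≈ 64.0667°
cos(C) = (a² + b² − c²)/(2ab) = (27.04 + 98.01 − 121)/(2·5.2·9.9) = 4.05/102.96 ≈ 0.0393357  ⇒  C ≈ 87.7457°
Check: A + B + C ≈ 180°

A = 28.19°, B = 64.07°, C = 87.75°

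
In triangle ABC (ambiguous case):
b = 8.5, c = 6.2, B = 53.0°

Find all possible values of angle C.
b/sin(B) = c/sin(C)  ⇒  sin(C) = c·sin(B)/b = 6.2·sin(53.0°)/8.5
sin(53.0°) ≈ 0.798636
sin(C) ≈ 6.2·0.798636/8.5 ≈ 4.95154/8.5 ≈ 0.582534
Candidate 1: C₁ = arcsin(0.582534) ≈ 35.629°  →  A = 180° − 53.0° − 35.629° ≈ 91.371° > 0, valid
Candidate 2: C₂ = 180° − C₁ ≈ 144.371°  →  A = 180° − 53.0° − 144.371° ≈ -17.371° ≤ 0, not a valid triangle

C = 35.63° (one solution)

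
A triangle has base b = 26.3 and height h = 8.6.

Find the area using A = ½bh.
A = ½·b·h = ½·26.3·8.6 = ½·226.18 = 113.09

Area = 113.09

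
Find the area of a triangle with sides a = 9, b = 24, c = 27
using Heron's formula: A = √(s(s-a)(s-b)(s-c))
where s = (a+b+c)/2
s = (9 + 24 + 27)/2 = 60/2 = 30
s − a = 21, s − b = 6, s − c = 3
s(s−a)(s−b)(s−c) = 30·21·6·3 = 11340
Area = √11340 ≈ 106.489

s = 30.0, Area = 106.5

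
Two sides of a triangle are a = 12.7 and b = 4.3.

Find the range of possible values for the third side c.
Triangle inequality: |a − b| < c < a + b
|a − b| = |12.7 − 4.3| = 8.4
a + b = 12.7 + 4.3 = 17

8.4 < c < 17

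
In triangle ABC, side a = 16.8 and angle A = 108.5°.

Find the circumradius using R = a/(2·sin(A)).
R = a/(2·sin(A)) = 16.8/(2·sin(108.5°))
sin(108.5°) ≈ 0.948324
R ≈ 16.8/(2·0.948324) = 16.8/1.89665 ≈ 8.85774

R = 8.858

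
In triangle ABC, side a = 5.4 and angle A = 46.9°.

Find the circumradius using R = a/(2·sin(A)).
R = a/(2·sin(A)) = 5.4/(2·sin(46.9°))
sin(46.9°) ≈ 0.730162
R ≈ 5.4/(2·0.730162) = 5.4/1.46032 ≈ 3.69781

R = 3.698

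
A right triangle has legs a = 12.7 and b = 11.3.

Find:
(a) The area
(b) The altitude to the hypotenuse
(a) The legs are perpendicular, so Area = ½·a·b = ½·12.7·11.3 = ½·143.51 = 71.755
(b) Hypotenuse c = √(a² + b²) = √(161.29 + 127.69) = √288.98 ≈ 16.9994
    Area = ½·c·h_c  ⇒  h_c = 2·Area/c = 143.51/16.9994 ≈ 8.44206

Area = 71.755, h_c = 8.442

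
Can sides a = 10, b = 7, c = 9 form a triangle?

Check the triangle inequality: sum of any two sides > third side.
a + b vs c: 10 + 7 = 17 > 9  ✓
a + c vs b: 10 + 9 = 19 > 7  ✓
b + c vs a: 7 + 9 = 16 > 10  ✓

Yes, triangle inequality satisfied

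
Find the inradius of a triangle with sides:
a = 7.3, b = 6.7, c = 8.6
r = Area/s where s is the semi-perimeter.
s = (7.3 + 6.7 + 8.6)/2 = 22.6/2 = 11.3
Area = √(s(s−a)(s−b)(s−c)) = √(11.3·4·4.6·2.7) ≈ √561.384 ≈ 23.6935
r ≈ 23.6935/11.3 ≈ 2.09677

r = 2.097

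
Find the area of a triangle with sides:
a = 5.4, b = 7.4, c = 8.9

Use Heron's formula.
s = (5.4 + 7.4 + 8.9)/2 = 21.7/2 = 10.85
s − a = 5.45, s − b = 3.45, s − c = 1.95
s(s−a)(s−b)(s−c) = 10.85·5.45·3.45·1.95 ≈ 397.814
Area = √397.814 ≈ 19.9453

Area = 19.95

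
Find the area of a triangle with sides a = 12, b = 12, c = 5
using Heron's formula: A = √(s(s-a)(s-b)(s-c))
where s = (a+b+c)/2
s = (12 + 12 + 5)/2 = 29/2 = 14.5
s − a = 2.5, s − b = 2.5, s − c = 9.5
s(s−a)(s−b)(s−c) = 14.5·2.5·2.5·9.5 = 860.9375
Area = √860.9375 ≈ 29.3417

s = 14.5, Area = 29.34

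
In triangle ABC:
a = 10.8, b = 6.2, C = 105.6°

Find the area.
Two sides and the included angle (SAS): A = ½·a·b·sin(C) = ½·10.8·6.2·sin(105.6°)
sin(105.6°) ≈ 0.963163
A ≈ ½·66.96·0.963163 = 33.48·0.963163 ≈ 32.2467

Area = 32.25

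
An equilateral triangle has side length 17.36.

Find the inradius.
r = Area/s with s the semi-perimeter.
Area = (√3/4)·17.36² = (√3/4)·301.3696 ≈ 0.433013·301.3696 ≈ 130.497
s = 3·17.36/2 = 26.04
r ≈ 130.497/26.04 ≈ 5.0114
(Equivalently r = side/(2√3) = 17.36/3.4641 ≈ 5.0114.)

r = 5.011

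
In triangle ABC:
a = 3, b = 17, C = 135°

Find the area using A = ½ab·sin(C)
A = ½·a·b·sin(C) = ½·3·17·sin(135°)
sin(135°) ≈ 0.707107
A ≈ ½·51·0.707107 = 25.5·0.707107 ≈ 18.0312

Area = 18.03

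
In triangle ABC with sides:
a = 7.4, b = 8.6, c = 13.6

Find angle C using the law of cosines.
c² = a² + b² − 2ab·cos(C)  ⇒  cos(C) = (a² + b² − c²)/(2ab)
cos(C) = (7.4² + 8.6² − 13.6²)/(2·7.4·8.6) = (54.76 + 73.96 − 184.96)/127.28 = -56.24/127.28 ≈ -0.44186
C = arccos(-0.44186) ≈ 116.223°

C = 116.2°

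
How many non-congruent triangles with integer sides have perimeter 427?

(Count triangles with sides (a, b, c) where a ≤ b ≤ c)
Let a ≤ b ≤ c with a + b + c = 427. The only binding inequality is a + b > c, i.e. 427 − c > c, so c < 427/2; and c ≥ 427/3 since c is the largest side.
So 143 ≤ c ≤ 213. For each c, b runs from ⌈(427 − c)/2⌉ up to c (then a = 427 − b − c satisfies 1 ≤ a ≤ b automatically), giving c − ⌈(427 − c)/2⌉ + 1 choices.
Summing over c: 2 + 3 + 5 + 6 + … + 105 + 107  (71 terms, c = 143, …, 213) = 3852
Check (closed form: nearest integer to p²/48 for even p, (p+3)²/48 for odd p): (427+3)²/48 = 430²/48 = 184900/48 ≈ 3852.08 → 3852

3852 triangles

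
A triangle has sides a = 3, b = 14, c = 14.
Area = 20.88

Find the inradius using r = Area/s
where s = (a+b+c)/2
s = (3 + 14 + 14)/2 = 31/2 = 15.5
r = Area/s = 20.88/15.5 ≈ 1.3471

r = 1.347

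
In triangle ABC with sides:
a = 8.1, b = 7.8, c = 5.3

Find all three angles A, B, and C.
Law of cosines for each angle (a² = 65.61, b² = 60.84, c² = 28.09):
cos(A) = (b² + c² − a²)/(2bc) = (60.84 + 28.09 − 65.61)/(2·7.8·5.3) = 23.32/82.68 ≈ 0.282051  ⇒  A ≈ 73.6173°
cos(B) = (a² + c² − b²)/(2ac) = (65.61 + 28.09 − 60.84)/(2·8.1·5.3) = 32.86/85.86 ≈ 0.382716  ⇒  B ≈ 67.498°
cos(C) = (a² + b² − c²)/(2ab) = (65.61 + 60.84 − 28.09)/(2·8.1·7.8) = 98.36/126.36 ≈ 0.778411  ⇒  C ≈ 38.8847°
Check: A + B + C ≈ 180°

A = 73.62°, B = 67.5°, C = 38.88°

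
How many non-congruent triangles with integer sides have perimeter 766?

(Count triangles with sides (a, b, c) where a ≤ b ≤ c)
Let a ≤ b ≤ c with a + b + c = 766. The only binding inequality is a + b > c, i.e. 766 − c > c, so c < 766/2; and c ≥ 766/3 since c is the largest side.
So 256 ≤ c ≤ 382. For each c, b runs from ⌈(766 − c)/2⌉ up to c (then a = 766 − b − c satisfies 1 ≤ a ≤ b automatically), giving c − ⌈(766 − c)/2⌉ + 1 choices.
Summing over c: 2 + 3 + 5 + 6 + … + 189 + 191  (127 terms, c = 256, …, 382) = 12224
Check (closed form: nearest integer to p²/48 for even p, (p+3)²/48 for odd p): 766²/48 = 586756/48 ≈ 12224.08 → 12224

12224 triangles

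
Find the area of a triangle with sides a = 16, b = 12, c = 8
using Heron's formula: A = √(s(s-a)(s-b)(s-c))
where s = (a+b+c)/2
s = (16 + 12 + 8)/2 = 36/2 = 18
s − a = 2, s − b = 6, s − c = 10
s(s−a)(s−b)(s−c) = 18·2·6·10 = 2160
Area = √2160 ≈ 46.4758

s = 18.0, Area = 46.48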